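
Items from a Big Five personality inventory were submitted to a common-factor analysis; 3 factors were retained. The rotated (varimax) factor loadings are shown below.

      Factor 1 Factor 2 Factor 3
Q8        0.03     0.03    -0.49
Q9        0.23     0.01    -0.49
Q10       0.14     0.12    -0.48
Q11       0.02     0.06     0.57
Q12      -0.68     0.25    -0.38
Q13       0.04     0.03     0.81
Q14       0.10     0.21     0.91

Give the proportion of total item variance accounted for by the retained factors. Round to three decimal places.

0.477

Communalities: 0.2419, 0.2931, 0.2644, 0.3289, 0.6693, 0.6586, 0.8822; Σh² = 3.3384.
Total variance with 7 standardized items is 7, so the solution explains 3.3384/7 = 0.4769.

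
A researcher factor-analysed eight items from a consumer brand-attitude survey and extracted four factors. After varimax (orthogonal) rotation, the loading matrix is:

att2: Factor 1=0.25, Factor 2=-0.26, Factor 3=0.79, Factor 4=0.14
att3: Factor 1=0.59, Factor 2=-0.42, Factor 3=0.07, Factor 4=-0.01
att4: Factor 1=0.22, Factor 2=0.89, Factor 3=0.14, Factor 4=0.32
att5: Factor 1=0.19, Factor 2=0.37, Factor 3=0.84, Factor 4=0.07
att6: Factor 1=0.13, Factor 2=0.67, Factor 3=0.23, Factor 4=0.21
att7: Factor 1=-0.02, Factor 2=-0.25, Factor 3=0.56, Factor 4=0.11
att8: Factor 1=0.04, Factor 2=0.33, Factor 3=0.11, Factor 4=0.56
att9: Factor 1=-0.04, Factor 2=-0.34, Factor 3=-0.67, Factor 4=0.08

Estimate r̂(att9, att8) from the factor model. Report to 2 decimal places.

r̂ = Σ λ_i·λ_j across factors = (-0.04)(0.04) + (-0.34)(0.33) + (-0.67)(0.11) + (0.08)(0.56)
  = -0.0016 -0.1122 -0.0737 +0.0448 = -0.1427

-0.14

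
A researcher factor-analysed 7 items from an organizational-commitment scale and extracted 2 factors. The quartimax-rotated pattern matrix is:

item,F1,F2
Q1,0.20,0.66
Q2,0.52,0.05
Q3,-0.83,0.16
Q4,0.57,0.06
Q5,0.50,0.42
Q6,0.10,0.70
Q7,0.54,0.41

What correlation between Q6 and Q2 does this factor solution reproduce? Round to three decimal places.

0.087

r̂ = Σ λ_i·λ_j across factors = (0.10)(0.52) + (0.70)(0.05)
  = +0.0520 +0.0350 = 0.0870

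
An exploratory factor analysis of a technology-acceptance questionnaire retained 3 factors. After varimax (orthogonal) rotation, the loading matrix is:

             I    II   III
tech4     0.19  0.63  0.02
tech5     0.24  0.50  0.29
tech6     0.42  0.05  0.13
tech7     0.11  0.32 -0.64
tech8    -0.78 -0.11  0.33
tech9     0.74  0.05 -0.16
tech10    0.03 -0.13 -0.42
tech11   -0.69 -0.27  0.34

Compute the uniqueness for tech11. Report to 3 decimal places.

h² = (-0.69)² + (-0.27)² + 0.34² = 0.4761 + 0.0729 + 0.1156 = 0.6646
Uniqueness u² = 1 − h² = 1 − 0.6646 = 0.3354

0.335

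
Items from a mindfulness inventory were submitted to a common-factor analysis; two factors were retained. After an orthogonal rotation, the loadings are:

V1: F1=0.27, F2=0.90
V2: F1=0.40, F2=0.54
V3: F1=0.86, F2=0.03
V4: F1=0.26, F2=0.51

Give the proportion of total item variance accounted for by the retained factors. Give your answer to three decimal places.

0.601

SS loadings by factor: 1.0401, 1.3626; total = 2.4027.
Total variance with 4 standardized items is 4, so the solution explains 2.4027/4 = 0.6007.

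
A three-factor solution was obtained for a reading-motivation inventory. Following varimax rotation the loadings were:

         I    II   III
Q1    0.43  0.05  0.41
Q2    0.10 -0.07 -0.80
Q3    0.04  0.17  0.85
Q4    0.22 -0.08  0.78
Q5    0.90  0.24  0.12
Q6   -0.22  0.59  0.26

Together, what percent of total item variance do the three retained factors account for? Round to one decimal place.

SS loadings by factor: 1.1033, 0.4484, 2.2210; total = 3.7727.
Total variance with 6 standardized items is 6, so the solution explains 3.7727/6 = 0.6288 = 62.88%.

62.9%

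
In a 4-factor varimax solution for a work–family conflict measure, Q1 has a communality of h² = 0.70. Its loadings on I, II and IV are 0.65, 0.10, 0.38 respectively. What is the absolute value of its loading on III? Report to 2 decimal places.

Under orthogonal rotation h² = Σλ², so λ_III² = h² − (0.5769) = 0.70 − 0.5769 = 0.1231.
|λ| = √0.1231 = 0.3509.

0.35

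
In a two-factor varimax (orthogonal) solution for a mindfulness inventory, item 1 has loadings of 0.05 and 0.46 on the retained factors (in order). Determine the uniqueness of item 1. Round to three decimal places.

h² = 0.05² + 0.46² = 0.0025 + 0.2116 = 0.2141
Uniqueness u² = 1 − h² = 1 − 0.2141 = 0.7859

0.786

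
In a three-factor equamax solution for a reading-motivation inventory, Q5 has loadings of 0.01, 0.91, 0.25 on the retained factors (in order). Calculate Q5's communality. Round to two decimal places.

0.89

h² = 0.01² + 0.91² + 0.25² = 0.0001 + 0.8281 + 0.0625 = 0.8907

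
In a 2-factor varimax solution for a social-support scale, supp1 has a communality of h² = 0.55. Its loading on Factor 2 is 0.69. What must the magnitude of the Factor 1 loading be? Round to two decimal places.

0.27

Under orthogonal rotation h² = Σλ², so λ_Factor 1² = h² − (0.4761) = 0.55 − 0.4761 = 0.0739.
|λ| = √0.0739 = 0.2718.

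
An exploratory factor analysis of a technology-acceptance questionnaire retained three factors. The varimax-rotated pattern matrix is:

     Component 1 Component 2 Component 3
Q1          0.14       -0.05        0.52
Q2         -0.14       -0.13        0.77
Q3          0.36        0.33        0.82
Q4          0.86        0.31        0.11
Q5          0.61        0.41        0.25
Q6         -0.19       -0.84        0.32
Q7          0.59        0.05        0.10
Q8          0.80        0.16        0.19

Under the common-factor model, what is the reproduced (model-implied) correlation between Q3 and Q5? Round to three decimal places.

r̂ = Σ λ_i·λ_j across factors = (0.36)(0.61) + (0.33)(0.41) + (0.82)(0.25)
  = +0.2196 +0.1353 +0.2050 = 0.5599

0.560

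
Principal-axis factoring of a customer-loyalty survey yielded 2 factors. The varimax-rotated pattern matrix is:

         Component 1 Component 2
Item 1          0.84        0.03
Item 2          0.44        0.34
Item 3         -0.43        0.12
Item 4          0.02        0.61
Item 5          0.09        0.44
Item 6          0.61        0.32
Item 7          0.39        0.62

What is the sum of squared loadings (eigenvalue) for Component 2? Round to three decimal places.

1.183

SS loadings for Component 2 = 0.03² + 0.34² + 0.12² + 0.61² + 0.44² + 0.32² + 0.62² = 0.0009 + 0.1156 + 0.0144 + 0.3721 + 0.1936 + 0.1024 + 0.3844 = 1.1834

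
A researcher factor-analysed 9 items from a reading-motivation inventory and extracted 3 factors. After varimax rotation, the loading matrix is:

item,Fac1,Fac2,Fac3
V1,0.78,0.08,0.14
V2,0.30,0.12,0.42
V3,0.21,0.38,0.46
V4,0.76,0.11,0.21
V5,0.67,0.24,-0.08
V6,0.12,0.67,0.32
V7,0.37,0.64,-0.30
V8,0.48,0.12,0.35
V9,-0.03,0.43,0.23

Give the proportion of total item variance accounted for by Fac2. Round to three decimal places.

0.144

SS loadings for Fac2 = 0.08² + 0.12² + 0.38² + 0.11² + 0.24² + 0.67² + 0.64² + 0.12² + 0.43² = 1.2927
Proportion of variance = 1.2927 / 9 = 0.1436.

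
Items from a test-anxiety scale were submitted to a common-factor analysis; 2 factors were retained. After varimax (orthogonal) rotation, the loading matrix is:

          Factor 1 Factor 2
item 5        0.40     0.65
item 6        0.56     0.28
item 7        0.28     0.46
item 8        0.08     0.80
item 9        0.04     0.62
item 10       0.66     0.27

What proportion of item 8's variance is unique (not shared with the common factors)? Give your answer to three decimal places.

0.354

h² = 0.08² + 0.80² = 0.0064 + 0.6400 = 0.6464
Uniqueness u² = 1 − h² = 1 − 0.6464 = 0.3536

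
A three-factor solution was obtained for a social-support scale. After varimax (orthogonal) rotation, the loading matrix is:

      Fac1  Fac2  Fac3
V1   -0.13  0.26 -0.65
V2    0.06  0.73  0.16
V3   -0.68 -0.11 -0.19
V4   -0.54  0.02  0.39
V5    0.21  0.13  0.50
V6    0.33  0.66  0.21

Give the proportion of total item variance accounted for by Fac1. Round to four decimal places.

0.1546

SS loadings for Fac1 = (-0.13)² + 0.06² + (-0.68)² + (-0.54)² + 0.21² + 0.33² = 0.9275
Proportion of variance = 0.9275 / 6 = 0.1546.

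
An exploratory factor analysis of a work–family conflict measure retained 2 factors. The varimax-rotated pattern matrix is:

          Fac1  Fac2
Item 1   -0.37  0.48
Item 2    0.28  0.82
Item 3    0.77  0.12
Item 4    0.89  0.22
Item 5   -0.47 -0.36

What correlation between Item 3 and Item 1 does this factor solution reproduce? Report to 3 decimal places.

r̂ = Σ λ_i·λ_j across factors = (0.77)(-0.37) + (0.12)(0.48)
  = -0.2849 +0.0576 = -0.2273

-0.227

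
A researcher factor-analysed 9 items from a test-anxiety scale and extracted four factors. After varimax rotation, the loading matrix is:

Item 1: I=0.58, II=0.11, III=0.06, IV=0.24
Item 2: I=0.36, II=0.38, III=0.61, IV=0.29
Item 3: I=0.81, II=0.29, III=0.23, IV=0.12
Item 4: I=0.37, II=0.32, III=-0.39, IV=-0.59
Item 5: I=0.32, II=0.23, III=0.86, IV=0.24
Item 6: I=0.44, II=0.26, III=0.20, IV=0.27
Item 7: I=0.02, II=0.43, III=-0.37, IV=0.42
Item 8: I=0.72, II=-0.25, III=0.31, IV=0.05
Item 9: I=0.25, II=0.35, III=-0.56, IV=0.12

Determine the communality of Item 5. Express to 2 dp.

0.95

h² = 0.32² + 0.23² + 0.86² + 0.24² = 0.1024 + 0.0529 + 0.7396 + 0.0576 = 0.9525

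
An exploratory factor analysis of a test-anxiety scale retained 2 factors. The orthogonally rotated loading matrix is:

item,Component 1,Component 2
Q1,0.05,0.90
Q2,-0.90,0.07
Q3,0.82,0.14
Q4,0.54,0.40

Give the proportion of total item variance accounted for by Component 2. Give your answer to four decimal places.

0.2486

SS loadings for Component 2 = 0.90² + 0.07² + 0.14² + 0.40² = 0.9945
Proportion of variance = 0.9945 / 4 = 0.2486.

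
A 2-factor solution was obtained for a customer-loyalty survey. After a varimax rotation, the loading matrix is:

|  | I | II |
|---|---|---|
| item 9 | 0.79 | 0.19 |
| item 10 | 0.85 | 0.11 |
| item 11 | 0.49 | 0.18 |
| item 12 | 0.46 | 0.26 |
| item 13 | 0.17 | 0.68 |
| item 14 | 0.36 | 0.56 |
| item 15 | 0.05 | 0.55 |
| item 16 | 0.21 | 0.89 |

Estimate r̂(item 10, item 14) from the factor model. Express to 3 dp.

0.368

r̂ = Σ λ_i·λ_j across factors = (0.85)(0.36) + (0.11)(0.56)
  = +0.3060 +0.0616 = 0.3676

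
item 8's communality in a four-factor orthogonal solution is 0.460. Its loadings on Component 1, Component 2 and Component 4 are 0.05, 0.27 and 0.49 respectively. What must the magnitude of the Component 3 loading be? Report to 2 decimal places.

Under orthogonal rotation h² = Σλ², so λ_Component 3² = h² − (0.3155) = 0.460 − 0.3155 = 0.1445.
|λ| = √0.1445 = 0.3801.

0.38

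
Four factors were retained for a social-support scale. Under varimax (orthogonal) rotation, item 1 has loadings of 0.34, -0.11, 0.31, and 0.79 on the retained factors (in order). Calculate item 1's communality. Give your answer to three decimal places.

0.848

h² = 0.34² + (-0.11)² + 0.31² + 0.79² = 0.1156 + 0.0121 + 0.0961 + 0.6241 = 0.8479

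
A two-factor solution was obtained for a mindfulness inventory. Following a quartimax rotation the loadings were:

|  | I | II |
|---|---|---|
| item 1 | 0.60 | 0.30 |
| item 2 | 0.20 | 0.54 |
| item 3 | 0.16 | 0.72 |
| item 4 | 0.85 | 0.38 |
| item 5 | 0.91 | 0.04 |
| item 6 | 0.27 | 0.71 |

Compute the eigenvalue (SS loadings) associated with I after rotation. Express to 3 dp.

SS loadings for I = 0.60² + 0.20² + 0.16² + 0.85² + 0.91² + 0.27² = 0.3600 + 0.0400 + 0.0256 + 0.7225 + 0.8281 + 0.0729 = 2.0491

2.049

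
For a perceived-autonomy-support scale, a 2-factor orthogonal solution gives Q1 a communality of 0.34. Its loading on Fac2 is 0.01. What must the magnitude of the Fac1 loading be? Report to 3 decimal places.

0.583

Under orthogonal rotation h² = Σλ², so λ_Fac1² = h² − (0.0001) = 0.34 − 0.0001 = 0.3399.
|λ| = √0.3399 = 0.5830.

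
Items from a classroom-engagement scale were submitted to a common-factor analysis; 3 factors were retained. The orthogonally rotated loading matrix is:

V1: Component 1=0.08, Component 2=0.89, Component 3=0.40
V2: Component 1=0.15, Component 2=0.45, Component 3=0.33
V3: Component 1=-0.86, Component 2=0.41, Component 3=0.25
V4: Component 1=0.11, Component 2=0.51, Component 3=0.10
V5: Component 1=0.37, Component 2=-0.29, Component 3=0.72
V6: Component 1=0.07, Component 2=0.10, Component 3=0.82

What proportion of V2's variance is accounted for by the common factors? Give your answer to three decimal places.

0.334

h² = 0.15² + 0.45² + 0.33² = 0.0225 + 0.2025 + 0.1089 = 0.3339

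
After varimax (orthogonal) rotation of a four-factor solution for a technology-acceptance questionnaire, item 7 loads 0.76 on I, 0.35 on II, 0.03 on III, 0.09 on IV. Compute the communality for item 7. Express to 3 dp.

h² = 0.76² + 0.35² + 0.03² + 0.09² = 0.5776 + 0.1225 + 0.0009 + 0.0081 = 0.7091

0.709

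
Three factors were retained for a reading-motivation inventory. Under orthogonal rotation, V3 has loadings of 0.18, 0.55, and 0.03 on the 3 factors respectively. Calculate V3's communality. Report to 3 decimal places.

0.336

h² = 0.18² + 0.55² + 0.03² = 0.0324 + 0.3025 + 0.0009 = 0.3358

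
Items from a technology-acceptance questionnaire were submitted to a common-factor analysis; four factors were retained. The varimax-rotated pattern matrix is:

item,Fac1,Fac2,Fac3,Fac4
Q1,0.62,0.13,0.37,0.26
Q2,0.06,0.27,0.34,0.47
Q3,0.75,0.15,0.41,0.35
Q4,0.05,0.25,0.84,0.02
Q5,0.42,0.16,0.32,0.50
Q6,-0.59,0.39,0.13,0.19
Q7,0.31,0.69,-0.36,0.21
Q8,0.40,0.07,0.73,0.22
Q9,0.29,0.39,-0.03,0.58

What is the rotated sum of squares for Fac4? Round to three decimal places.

1.126

SS loadings for Fac4 = 0.26² + 0.47² + 0.35² + 0.02² + 0.50² + 0.19² + 0.21² + 0.22² + 0.58² = 0.0676 + 0.2209 + 0.1225 + 0.0004 + 0.2500 + 0.0361 + 0.0441 + 0.0484 + 0.3364 = 1.1264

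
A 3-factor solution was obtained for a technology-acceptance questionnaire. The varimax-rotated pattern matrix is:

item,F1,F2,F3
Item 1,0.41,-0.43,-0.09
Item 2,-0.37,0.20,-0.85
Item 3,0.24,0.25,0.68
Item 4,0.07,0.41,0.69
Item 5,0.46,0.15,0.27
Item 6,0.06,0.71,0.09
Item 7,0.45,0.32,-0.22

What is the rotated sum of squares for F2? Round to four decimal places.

SS loadings for F2 = (-0.43)² + 0.20² + 0.25² + 0.41² + 0.15² + 0.71² + 0.32² = 0.1849 + 0.0400 + 0.0625 + 0.1681 + 0.0225 + 0.5041 + 0.1024 = 1.0845

1.0845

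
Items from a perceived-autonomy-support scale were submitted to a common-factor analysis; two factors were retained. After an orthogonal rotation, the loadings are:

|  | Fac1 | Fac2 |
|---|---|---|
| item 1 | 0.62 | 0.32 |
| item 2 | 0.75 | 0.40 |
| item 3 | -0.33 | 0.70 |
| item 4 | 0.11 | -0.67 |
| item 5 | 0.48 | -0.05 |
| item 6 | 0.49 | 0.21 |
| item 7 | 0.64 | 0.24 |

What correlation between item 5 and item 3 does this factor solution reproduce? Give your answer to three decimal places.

-0.193

r̂ = Σ λ_i·λ_j across factors = (0.48)(-0.33) + (-0.05)(0.70)
  = -0.1584 -0.0350 = -0.1934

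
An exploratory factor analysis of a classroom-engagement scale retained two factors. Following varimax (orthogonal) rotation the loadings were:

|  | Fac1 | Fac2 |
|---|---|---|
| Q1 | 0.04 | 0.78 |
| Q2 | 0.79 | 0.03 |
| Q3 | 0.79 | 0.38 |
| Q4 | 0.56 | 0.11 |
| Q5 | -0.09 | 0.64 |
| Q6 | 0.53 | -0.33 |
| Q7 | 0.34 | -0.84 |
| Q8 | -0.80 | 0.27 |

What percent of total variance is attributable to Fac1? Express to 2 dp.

32.60%

SS loadings for Fac1 = 0.04² + 0.79² + 0.79² + 0.56² + (-0.09)² + 0.53² + 0.34² + (-0.80)² = 2.6080
With 8 standardized items, total variance = 8. Proportion = 2.6080/8 = 0.3260 → 32.60%.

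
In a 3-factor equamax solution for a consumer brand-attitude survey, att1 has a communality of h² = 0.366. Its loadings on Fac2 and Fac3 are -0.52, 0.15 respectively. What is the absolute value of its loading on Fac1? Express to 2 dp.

Under orthogonal rotation h² = Σλ², so λ_Fac1² = h² − (0.2929) = 0.366 − 0.2929 = 0.0731.
|λ| = √0.0731 = 0.2704.

0.27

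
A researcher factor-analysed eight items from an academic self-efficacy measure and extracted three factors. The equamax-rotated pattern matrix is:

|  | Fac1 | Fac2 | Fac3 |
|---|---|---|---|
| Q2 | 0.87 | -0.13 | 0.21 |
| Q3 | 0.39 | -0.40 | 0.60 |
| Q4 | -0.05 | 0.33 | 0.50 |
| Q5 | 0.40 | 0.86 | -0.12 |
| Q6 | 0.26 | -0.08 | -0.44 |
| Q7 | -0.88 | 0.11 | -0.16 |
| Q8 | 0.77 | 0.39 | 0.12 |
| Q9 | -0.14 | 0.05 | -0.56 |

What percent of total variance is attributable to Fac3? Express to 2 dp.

SS loadings for Fac3 = 0.21² + 0.60² + 0.50² + (-0.12)² + (-0.44)² + (-0.16)² + 0.12² + (-0.56)² = 1.2157
With 8 standardized items, total variance = 8. Proportion = 1.2157/8 = 0.1520 → 15.20%.

15.20%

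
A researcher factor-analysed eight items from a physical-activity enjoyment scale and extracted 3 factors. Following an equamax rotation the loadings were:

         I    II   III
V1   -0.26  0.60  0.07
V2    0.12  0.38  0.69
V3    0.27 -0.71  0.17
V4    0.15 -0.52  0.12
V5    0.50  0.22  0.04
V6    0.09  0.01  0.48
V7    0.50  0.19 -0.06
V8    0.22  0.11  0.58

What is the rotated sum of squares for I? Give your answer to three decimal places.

SS loadings for I = (-0.26)² + 0.12² + 0.27² + 0.15² + 0.50² + 0.09² + 0.50² + 0.22² = 0.0676 + 0.0144 + 0.0729 + 0.0225 + 0.2500 + 0.0081 + 0.2500 + 0.0484 = 0.7339

0.734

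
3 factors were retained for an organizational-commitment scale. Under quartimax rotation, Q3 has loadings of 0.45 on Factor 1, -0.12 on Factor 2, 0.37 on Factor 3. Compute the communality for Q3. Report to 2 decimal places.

h² = 0.45² + (-0.12)² + 0.37² = 0.2025 + 0.0144 + 0.1369 = 0.3538

0.35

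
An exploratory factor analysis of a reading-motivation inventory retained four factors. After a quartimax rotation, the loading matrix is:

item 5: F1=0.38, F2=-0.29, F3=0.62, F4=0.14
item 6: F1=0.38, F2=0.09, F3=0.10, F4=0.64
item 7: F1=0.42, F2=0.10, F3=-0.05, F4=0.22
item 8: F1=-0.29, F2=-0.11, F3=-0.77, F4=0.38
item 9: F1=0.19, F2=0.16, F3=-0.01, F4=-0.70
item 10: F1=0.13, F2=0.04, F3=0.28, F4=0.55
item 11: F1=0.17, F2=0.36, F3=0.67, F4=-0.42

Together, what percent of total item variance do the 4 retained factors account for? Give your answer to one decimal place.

57.3%

SS loadings by factor: 0.6312, 0.2711, 1.5172, 1.5909; total = 4.0104.
Total variance with 7 standardized items is 7, so the solution explains 4.0104/7 = 0.5729 = 57.29%.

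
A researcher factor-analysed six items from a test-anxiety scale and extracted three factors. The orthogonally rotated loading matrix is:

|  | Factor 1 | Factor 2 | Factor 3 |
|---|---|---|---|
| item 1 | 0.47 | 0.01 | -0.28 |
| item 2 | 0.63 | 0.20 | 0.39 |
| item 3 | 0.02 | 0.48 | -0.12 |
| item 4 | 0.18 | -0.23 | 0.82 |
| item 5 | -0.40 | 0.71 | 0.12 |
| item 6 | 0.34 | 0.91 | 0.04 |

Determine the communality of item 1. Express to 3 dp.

0.299

h² = 0.47² + 0.01² + (-0.28)² = 0.2209 + 0.0001 + 0.0784 = 0.2994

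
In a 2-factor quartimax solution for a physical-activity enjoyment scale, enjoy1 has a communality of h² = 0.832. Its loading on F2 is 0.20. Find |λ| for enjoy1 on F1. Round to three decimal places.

0.890

Under orthogonal rotation h² = Σλ², so λ_F1² = h² − (0.0400) = 0.832 − 0.0400 = 0.7920.
|λ| = √0.7920 = 0.8899.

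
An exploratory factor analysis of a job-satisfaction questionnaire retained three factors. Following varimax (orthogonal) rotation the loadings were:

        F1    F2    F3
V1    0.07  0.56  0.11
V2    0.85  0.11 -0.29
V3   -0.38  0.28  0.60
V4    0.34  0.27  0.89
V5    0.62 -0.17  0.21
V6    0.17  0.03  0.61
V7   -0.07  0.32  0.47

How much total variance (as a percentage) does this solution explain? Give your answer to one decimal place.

55.7%

SS loadings by factor: 1.4056, 0.6092, 1.8854; total = 3.9002.
Total variance with 7 standardized items is 7, so the solution explains 3.9002/7 = 0.5572 = 55.72%.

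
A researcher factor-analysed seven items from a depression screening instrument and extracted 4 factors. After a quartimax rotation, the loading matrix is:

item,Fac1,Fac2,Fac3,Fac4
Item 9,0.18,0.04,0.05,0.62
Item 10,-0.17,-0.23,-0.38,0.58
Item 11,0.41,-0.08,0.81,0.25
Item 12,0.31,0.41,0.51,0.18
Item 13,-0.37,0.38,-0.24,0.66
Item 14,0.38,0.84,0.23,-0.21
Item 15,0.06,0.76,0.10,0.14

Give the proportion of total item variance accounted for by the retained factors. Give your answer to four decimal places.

Communalities: 0.4209, 0.5626, 0.8931, 0.5567, 0.7745, 0.9470, 0.6108; Σh² = 4.7656.
Total variance with 7 standardized items is 7, so the solution explains 4.7656/7 = 0.6808.

0.6808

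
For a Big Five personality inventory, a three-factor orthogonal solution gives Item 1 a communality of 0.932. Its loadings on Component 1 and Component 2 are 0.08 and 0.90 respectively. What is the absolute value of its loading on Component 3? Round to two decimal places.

0.34

Under orthogonal rotation h² = Σλ², so λ_Component 3² = h² − (0.8164) = 0.932 − 0.8164 = 0.1156.
|λ| = √0.1156 = 0.3400.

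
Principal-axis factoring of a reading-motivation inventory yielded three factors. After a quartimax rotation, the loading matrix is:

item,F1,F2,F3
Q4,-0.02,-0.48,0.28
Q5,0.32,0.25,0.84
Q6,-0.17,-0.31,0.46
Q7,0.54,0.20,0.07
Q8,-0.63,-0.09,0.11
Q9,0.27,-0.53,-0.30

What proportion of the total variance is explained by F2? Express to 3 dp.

0.120

SS loadings for F2 = (-0.48)² + 0.25² + (-0.31)² + 0.20² + (-0.09)² + (-0.53)² = 0.7180
Proportion of variance = 0.7180 / 6 = 0.1197.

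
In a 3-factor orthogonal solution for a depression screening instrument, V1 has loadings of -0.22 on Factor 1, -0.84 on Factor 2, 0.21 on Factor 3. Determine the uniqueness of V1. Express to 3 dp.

0.202

h² = (-0.22)² + (-0.84)² + 0.21² = 0.0484 + 0.7056 + 0.0441 = 0.7981
Uniqueness u² = 1 − h² = 1 − 0.7981 = 0.2019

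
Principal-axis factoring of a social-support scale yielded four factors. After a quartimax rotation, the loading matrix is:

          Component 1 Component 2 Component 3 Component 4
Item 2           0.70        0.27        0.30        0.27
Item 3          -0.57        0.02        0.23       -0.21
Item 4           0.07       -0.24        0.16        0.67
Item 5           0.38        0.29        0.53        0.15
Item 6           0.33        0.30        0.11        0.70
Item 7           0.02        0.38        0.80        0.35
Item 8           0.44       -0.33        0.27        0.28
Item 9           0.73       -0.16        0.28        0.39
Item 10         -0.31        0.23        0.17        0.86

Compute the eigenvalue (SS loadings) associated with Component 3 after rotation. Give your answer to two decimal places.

1.28

SS loadings for Component 3 = 0.30² + 0.23² + 0.16² + 0.53² + 0.11² + 0.80² + 0.27² + 0.28² + 0.17² = 0.0900 + 0.0529 + 0.0256 + 0.2809 + 0.0121 + 0.6400 + 0.0729 + 0.0784 + 0.0289 = 1.2817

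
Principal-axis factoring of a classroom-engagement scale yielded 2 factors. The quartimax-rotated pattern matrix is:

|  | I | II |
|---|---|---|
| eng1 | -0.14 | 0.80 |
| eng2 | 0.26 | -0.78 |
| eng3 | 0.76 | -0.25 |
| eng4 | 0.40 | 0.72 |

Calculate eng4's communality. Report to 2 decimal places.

0.68

h² = 0.40² + 0.72² = 0.1600 + 0.5184 = 0.6784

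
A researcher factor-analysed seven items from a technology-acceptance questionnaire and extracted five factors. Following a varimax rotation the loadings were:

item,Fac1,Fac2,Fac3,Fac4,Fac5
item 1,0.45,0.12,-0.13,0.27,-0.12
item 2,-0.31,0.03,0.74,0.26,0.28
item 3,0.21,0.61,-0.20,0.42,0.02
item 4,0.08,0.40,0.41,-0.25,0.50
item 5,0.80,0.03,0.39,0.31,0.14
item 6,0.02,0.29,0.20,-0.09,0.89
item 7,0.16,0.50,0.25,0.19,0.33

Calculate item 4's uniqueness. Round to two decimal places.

h² = 0.08² + 0.40² + 0.41² + (-0.25)² + 0.50² = 0.0064 + 0.1600 + 0.1681 + 0.0625 + 0.2500 = 0.6470
Uniqueness u² = 1 − h² = 1 − 0.6470 = 0.3530

0.35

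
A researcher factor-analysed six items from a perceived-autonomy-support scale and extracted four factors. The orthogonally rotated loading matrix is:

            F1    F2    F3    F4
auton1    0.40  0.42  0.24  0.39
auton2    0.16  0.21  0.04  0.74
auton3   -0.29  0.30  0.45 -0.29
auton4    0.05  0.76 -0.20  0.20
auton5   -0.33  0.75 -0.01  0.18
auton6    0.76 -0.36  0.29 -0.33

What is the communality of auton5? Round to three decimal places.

h² = (-0.33)² + 0.75² + (-0.01)² + 0.18² = 0.1089 + 0.5625 + 0.0001 + 0.0324 = 0.7039

0.704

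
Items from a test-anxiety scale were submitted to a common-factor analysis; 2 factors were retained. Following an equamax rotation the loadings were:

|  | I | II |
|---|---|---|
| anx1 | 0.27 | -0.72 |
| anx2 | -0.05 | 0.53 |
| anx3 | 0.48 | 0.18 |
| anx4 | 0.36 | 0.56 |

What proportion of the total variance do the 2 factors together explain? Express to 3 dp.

Communalities: 0.5913, 0.2834, 0.2628, 0.4432; Σh² = 1.5807.
Total variance with 4 standardized items is 4, so the solution explains 1.5807/4 = 0.3952.

0.395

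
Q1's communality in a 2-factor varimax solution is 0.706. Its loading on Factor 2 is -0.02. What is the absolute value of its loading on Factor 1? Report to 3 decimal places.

Under orthogonal rotation h² = Σλ², so λ_Factor 1² = h² − (0.0004) = 0.706 − 0.0004 = 0.7056.
|λ| = √0.7056 = 0.8400.

0.840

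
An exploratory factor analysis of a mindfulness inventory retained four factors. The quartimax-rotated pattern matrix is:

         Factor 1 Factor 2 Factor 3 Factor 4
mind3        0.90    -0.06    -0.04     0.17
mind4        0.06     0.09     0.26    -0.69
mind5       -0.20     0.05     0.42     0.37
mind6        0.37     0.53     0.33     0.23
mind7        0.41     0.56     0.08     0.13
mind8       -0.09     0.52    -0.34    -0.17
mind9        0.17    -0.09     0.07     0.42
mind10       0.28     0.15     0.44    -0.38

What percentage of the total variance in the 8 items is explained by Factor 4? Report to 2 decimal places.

SS loadings for Factor 4 = 0.17² + (-0.69)² + 0.37² + 0.23² + 0.13² + (-0.17)² + 0.42² + (-0.38)² = 1.0614
With 8 standardized items, total variance = 8. Proportion = 1.0614/8 = 0.1327 → 13.27%.

13.27%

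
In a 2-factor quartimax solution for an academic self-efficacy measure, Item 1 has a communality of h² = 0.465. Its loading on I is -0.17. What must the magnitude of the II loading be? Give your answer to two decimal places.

Under orthogonal rotation h² = Σλ², so λ_II² = h² − (0.0289) = 0.465 − 0.0289 = 0.4361.
|λ| = √0.4361 = 0.6604.

0.66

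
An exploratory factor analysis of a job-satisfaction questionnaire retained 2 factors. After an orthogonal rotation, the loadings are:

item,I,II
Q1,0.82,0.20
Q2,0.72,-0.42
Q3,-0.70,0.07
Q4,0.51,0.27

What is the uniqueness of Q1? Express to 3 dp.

0.288

h² = 0.82² + 0.20² = 0.6724 + 0.0400 = 0.7124
Uniqueness u² = 1 − h² = 1 − 0.7124 = 0.2876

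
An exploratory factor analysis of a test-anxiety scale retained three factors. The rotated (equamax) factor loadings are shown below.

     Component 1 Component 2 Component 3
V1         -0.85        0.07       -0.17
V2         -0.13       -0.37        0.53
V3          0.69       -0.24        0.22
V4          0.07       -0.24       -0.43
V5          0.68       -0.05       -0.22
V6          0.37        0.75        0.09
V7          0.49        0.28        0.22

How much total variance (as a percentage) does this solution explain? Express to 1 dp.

51.5%

SS loadings by factor: 2.0598, 0.9004, 0.6480; total = 3.6082.
Total variance with 7 standardized items is 7, so the solution explains 3.6082/7 = 0.5155 = 51.55%.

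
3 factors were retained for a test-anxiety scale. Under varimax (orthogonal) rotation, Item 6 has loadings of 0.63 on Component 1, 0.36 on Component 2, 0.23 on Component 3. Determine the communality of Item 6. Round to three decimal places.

0.579

h² = 0.63² + 0.36² + 0.23² = 0.3969 + 0.1296 + 0.0529 = 0.5794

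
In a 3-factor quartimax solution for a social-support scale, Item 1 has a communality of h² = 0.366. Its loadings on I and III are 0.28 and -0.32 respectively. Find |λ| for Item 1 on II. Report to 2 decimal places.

Under orthogonal rotation h² = Σλ², so λ_II² = h² − (0.1808) = 0.366 − 0.1808 = 0.1852.
|λ| = √0.1852 = 0.4303.

0.43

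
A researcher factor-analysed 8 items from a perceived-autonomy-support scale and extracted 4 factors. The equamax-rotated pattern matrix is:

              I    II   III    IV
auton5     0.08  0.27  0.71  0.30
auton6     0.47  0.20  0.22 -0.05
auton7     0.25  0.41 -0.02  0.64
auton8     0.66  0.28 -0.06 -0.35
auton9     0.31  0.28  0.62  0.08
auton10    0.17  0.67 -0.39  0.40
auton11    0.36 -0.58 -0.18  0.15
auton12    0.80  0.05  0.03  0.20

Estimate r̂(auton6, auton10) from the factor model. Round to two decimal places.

0.11

r̂ = Σ λ_i·λ_j across factors = (0.47)(0.17) + (0.20)(0.67) + (0.22)(-0.39) + (-0.05)(0.40)
  = +0.0799 +0.1340 -0.0858 -0.0200 = 0.1081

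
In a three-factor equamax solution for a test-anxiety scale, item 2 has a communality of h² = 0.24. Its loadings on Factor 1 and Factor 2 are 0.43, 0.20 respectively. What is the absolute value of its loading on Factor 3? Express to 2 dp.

0.12

Under orthogonal rotation h² = Σλ², so λ_Factor 3² = h² − (0.2249) = 0.24 − 0.2249 = 0.0151.
|λ| = √0.0151 = 0.1229.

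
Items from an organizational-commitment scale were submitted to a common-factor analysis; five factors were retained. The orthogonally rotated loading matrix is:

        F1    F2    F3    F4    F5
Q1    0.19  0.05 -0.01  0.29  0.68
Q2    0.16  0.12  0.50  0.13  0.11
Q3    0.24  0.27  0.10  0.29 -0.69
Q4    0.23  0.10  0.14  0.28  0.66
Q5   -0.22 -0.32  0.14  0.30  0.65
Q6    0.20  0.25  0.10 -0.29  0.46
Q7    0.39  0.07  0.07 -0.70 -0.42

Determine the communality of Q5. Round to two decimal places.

h² = (-0.22)² + (-0.32)² + 0.14² + 0.30² + 0.65² = 0.0484 + 0.1024 + 0.0196 + 0.0900 + 0.4225 = 0.6829

0.68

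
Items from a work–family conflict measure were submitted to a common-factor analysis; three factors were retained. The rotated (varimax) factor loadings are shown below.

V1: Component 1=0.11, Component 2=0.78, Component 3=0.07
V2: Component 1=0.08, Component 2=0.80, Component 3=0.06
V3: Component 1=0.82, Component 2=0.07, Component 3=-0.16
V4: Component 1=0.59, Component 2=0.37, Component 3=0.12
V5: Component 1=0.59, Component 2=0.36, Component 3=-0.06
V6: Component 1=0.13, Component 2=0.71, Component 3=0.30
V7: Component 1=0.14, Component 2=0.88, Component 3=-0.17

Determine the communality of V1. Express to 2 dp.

0.63

h² = 0.11² + 0.78² + 0.07² = 0.0121 + 0.6084 + 0.0049 = 0.6254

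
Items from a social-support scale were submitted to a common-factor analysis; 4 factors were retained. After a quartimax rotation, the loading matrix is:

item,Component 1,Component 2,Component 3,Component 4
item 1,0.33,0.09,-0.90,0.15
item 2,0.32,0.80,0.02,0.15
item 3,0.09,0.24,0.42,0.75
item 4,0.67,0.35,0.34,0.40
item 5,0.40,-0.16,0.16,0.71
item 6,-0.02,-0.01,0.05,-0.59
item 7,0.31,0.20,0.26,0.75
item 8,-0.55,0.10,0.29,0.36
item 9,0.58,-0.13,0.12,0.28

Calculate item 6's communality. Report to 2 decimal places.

0.35

h² = (-0.02)² + (-0.01)² + 0.05² + (-0.59)² = 0.0004 + 0.0001 + 0.0025 + 0.3481 = 0.3511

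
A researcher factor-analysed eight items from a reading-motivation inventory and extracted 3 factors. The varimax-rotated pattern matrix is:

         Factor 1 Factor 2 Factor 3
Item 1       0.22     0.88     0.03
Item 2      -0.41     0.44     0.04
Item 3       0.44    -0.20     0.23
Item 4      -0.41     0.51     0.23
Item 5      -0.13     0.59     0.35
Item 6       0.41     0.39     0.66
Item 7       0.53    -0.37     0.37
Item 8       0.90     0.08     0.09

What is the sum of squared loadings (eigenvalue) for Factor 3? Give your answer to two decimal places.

0.81

SS loadings for Factor 3 = 0.03² + 0.04² + 0.23² + 0.23² + 0.35² + 0.66² + 0.37² + 0.09² = 0.0009 + 0.0016 + 0.0529 + 0.0529 + 0.1225 + 0.4356 + 0.1369 + 0.0081 = 0.8114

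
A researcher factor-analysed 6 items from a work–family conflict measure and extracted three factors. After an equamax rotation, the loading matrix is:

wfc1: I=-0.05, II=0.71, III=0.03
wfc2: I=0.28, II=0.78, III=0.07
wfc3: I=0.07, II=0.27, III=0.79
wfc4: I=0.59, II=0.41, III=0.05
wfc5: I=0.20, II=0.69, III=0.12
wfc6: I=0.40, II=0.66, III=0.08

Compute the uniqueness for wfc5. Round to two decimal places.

h² = 0.20² + 0.69² + 0.12² = 0.0400 + 0.4761 + 0.0144 = 0.5305
Uniqueness u² = 1 − h² = 1 − 0.5305 = 0.4695

0.47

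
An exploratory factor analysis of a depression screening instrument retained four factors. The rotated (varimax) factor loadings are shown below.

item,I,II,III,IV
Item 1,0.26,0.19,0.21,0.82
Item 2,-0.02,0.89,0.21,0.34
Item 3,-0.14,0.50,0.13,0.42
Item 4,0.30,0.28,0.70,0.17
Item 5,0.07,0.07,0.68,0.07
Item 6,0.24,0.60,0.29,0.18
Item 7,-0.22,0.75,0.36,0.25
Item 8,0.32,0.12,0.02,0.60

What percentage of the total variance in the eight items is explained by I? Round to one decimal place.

SS loadings for I = 0.26² + (-0.02)² + (-0.14)² + 0.30² + 0.07² + 0.24² + (-0.22)² + 0.32² = 0.3909
With 8 standardized items, total variance = 8. Proportion = 0.3909/8 = 0.0489 → 4.89%.

4.9%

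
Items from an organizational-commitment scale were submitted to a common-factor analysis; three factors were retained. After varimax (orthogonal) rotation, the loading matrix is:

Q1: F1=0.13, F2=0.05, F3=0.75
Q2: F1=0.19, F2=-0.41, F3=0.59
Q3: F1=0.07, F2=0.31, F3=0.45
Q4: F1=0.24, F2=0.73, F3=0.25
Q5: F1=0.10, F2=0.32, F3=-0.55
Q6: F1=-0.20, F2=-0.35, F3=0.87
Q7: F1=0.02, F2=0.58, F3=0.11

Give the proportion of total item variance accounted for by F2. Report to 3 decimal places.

SS loadings for F2 = 0.05² + (-0.41)² + 0.31² + 0.73² + 0.32² + (-0.35)² + 0.58² = 1.3609
Proportion of variance = 1.3609 / 7 = 0.1944.

0.194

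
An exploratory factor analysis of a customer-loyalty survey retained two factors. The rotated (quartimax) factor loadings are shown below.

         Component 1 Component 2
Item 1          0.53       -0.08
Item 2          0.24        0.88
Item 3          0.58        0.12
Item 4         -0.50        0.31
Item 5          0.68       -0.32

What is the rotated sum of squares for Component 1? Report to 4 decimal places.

SS loadings for Component 1 = 0.53² + 0.24² + 0.58² + (-0.50)² + 0.68² = 0.2809 + 0.0576 + 0.3364 + 0.2500 + 0.4624 = 1.3873

1.3873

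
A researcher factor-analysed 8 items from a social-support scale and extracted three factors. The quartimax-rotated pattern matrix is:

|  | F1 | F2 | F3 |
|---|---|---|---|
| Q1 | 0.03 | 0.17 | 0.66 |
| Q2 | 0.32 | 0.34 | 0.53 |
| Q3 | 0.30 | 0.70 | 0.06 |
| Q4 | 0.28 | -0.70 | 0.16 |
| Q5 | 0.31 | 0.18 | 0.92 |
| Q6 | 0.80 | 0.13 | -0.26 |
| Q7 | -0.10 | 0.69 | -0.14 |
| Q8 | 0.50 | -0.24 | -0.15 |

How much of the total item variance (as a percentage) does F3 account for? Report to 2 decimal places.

21.27%

SS loadings for F3 = 0.66² + 0.53² + 0.06² + 0.16² + 0.92² + (-0.26)² + (-0.14)² + (-0.15)² = 1.7018
With 8 standardized items, total variance = 8. Proportion = 1.7018/8 = 0.2127 → 21.27%.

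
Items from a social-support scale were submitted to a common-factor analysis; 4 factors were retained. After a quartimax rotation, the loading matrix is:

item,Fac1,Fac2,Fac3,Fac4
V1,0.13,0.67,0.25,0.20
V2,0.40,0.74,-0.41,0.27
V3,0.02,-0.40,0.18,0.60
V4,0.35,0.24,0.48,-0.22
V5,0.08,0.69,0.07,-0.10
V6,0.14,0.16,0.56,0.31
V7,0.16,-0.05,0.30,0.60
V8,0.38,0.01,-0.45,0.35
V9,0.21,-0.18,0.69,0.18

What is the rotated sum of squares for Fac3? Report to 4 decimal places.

SS loadings for Fac3 = 0.25² + (-0.41)² + 0.18² + 0.48² + 0.07² + 0.56² + 0.30² + (-0.45)² + 0.69² = 0.0625 + 0.1681 + 0.0324 + 0.2304 + 0.0049 + 0.3136 + 0.0900 + 0.2025 + 0.4761 = 1.5805

1.5805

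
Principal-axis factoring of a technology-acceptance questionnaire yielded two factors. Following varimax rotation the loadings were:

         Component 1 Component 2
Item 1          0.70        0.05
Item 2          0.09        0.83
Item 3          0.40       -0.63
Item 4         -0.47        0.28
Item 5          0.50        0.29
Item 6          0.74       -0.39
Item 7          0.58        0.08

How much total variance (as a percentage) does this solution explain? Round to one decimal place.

48.9%

SS loadings by factor: 2.0130, 1.4093; total = 3.4223.
Total variance with 7 standardized items is 7, so the solution explains 3.4223/7 = 0.4889 = 48.89%.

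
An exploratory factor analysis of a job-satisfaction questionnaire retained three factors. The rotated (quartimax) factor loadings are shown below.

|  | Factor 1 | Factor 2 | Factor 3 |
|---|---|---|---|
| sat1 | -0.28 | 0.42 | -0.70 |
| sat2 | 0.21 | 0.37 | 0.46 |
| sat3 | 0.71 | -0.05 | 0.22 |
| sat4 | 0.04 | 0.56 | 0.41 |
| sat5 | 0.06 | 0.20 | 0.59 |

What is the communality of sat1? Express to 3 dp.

h² = (-0.28)² + 0.42² + (-0.70)² = 0.0784 + 0.1764 + 0.4900 = 0.7448

0.745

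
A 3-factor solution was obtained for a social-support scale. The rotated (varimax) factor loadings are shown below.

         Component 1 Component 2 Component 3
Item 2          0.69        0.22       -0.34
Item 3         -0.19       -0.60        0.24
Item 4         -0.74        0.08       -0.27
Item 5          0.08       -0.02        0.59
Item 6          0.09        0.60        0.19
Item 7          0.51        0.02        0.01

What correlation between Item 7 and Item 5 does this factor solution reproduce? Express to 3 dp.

0.046

r̂ = Σ λ_i·λ_j across factors = (0.51)(0.08) + (0.02)(-0.02) + (0.01)(0.59)
  = +0.0408 -0.0004 +0.0059 = 0.0463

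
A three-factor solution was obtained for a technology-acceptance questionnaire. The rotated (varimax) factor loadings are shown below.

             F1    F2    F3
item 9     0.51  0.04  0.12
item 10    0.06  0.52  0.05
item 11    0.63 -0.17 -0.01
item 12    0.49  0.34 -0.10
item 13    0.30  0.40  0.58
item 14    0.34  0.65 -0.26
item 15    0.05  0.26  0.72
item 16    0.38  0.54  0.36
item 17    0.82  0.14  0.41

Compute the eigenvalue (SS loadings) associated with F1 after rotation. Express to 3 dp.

SS loadings for F1 = 0.51² + 0.06² + 0.63² + 0.49² + 0.30² + 0.34² + 0.05² + 0.38² + 0.82² = 0.2601 + 0.0036 + 0.3969 + 0.2401 + 0.0900 + 0.1156 + 0.0025 + 0.1444 + 0.6724 = 1.9256

1.926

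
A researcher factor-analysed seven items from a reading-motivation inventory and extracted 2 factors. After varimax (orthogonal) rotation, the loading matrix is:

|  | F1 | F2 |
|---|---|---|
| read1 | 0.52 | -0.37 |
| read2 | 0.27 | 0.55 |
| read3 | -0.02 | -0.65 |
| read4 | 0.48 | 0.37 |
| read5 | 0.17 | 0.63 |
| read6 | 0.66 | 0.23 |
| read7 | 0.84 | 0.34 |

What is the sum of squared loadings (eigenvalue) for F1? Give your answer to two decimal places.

1.74

SS loadings for F1 = 0.52² + 0.27² + (-0.02)² + 0.48² + 0.17² + 0.66² + 0.84² = 0.2704 + 0.0729 + 0.0004 + 0.2304 + 0.0289 + 0.4356 + 0.7056 = 1.7442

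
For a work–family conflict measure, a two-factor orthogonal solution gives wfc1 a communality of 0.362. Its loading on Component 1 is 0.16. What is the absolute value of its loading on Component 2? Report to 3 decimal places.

0.580

Under orthogonal rotation h² = Σλ², so λ_Component 2² = h² − (0.0256) = 0.362 − 0.0256 = 0.3364.
|λ| = √0.3364 = 0.5800.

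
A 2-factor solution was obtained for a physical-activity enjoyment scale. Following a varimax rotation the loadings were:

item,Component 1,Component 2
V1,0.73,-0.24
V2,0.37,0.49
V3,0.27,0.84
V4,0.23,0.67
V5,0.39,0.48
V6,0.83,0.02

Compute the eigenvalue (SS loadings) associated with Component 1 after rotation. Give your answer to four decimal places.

1.6366

SS loadings for Component 1 = 0.73² + 0.37² + 0.27² + 0.23² + 0.39² + 0.83² = 0.5329 + 0.1369 + 0.0729 + 0.0529 + 0.1521 + 0.6889 = 1.6366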